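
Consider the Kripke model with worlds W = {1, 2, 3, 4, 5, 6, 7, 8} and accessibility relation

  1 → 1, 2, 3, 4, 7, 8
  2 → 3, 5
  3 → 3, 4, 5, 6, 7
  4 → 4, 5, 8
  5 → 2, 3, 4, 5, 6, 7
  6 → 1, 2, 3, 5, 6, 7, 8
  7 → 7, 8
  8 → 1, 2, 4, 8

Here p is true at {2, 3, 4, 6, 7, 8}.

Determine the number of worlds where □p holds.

1

1: successors {1, 2, 3, 4, 7, 8}; p there: 1:F, 2:T, 3:T, 4:T, 7:T, 8:T. ✗
2: successors {3, 5}; p there: 3:T, 5:F. ✗
3: successors {3, 4, 5, 6, 7}; p there: 3:T, 4:T, 5:F, 6:T, 7:T. ✗
4: successors {4, 5, 8}; p there: 4:T, 5:F, 8:T. ✗
5: successors {2, 3, 4, 5, 6, 7}; p there: 2:T, 3:T, 4:T, 5:F, 6:T, 7:T. ✗
6: successors {1, 2, 3, 5, 6, 7, 8}; p there: 1:F, 2:T, 3:T, 5:F, 6:T, 7:T, 8:T. ✗
7: successors {7, 8}; p there: 7:T, 8:T. ✓
8: successors {1, 2, 4, 8}; p there: 1:F, 2:T, 4:T, 8:T. ✗
Satisfying worlds: {7}.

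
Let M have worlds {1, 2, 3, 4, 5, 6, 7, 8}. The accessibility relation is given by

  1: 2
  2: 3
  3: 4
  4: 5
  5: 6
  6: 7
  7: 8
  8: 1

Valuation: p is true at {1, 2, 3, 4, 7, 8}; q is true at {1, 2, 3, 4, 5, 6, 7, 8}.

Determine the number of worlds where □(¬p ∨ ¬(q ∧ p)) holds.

2

1: successors {2}; ¬p ∨ ¬(q ∧ p) there: 2:F. ✗
2: successors {3}; ¬p ∨ ¬(q ∧ p) there: 3:F. ✗
3: successors {4}; ¬p ∨ ¬(q ∧ p) there: 4:F. ✗
4: successors {5}; ¬p ∨ ¬(q ∧ p) there: 5:T. ✓
5: successors {6}; ¬p ∨ ¬(q ∧ p) there: 6:T. ✓
6: successors {7}; ¬p ∨ ¬(q ∧ p) there: 7:F. ✗
7: successors {8}; ¬p ∨ ¬(q ∧ p) there: 8:F. ✗
8: successors {1}; ¬p ∨ ¬(q ∧ p) there: 1:F. ✗
Satisfying worlds: {4, 5}.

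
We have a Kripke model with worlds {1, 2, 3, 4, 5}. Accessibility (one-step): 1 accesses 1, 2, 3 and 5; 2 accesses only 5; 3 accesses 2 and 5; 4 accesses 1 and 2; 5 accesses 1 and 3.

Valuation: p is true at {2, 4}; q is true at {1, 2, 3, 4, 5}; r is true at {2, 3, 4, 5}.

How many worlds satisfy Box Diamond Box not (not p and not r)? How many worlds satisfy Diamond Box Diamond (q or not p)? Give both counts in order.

For Box Diamond Box not (not p and not r):
1: successors {1, 2, 3, 5}; Diamond Box not (not p and not r) there: 1:T, 2:F, 3:T, 5:T. ✗
2: successors {5}; Diamond Box not (not p and not r) there: 5:T. ✓
3: successors {2, 5}; Diamond Box not (not p and not r) there: 2:F, 5:T. ✗
4: successors {1, 2}; Diamond Box not (not p and not r) there: 1:T, 2:F. ✗
5: successors {1, 3}; Diamond Box not (not p and not r) there: 1:T, 3:T. ✓
— 2 worlds.
For Diamond Box Diamond (q or not p):
1: successors {1, 2, 3, 5}; Box Diamond (q or not p) there: 1:T, 2:T, 3:T, 5:T. ✓
2: successors {5}; Box Diamond (q or not p) there: 5:T. ✓
3: successors {2, 5}; Box Diamond (q or not p) there: 2:T, 5:T. ✓
4: successors {1, 2}; Box Diamond (q or not p) there: 1:T, 2:T. ✓
5: successors {1, 3}; Box Diamond (q or not p) there: 1:T, 3:T. ✓
— 5 worlds.

2 and 5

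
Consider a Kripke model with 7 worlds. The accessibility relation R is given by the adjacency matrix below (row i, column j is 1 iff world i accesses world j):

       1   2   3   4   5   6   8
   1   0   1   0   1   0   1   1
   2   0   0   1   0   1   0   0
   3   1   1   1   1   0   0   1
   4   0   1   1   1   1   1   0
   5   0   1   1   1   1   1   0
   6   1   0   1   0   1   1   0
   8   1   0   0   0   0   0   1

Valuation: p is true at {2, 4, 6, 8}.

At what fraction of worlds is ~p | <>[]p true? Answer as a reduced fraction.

1: ~p is T, <>[]p is F. ✓
2: ~p is F, <>[]p is F. ✗
3: ~p is T, <>[]p is T. ✓
4: ~p is F, <>[]p is F. ✗
5: ~p is T, <>[]p is F. ✓
6: ~p is F, <>[]p is T. ✓
8: ~p is F, <>[]p is T. ✓
That's 5 of 7 worlds, so 5/7.

5/7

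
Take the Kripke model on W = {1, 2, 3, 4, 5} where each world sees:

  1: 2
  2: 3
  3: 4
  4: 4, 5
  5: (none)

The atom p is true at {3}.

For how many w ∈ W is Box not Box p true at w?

1: successors {2}; not Box p there: 2:F. ✗
2: successors {3}; not Box p there: 3:T. ✓
3: successors {4}; not Box p there: 4:T. ✓
4: successors {4, 5}; not Box p there: 4:T, 5:F. ✗
5: no successors, so Box not Box p holds vacuously. ✓
Satisfying worlds: {2, 3, 5}.

3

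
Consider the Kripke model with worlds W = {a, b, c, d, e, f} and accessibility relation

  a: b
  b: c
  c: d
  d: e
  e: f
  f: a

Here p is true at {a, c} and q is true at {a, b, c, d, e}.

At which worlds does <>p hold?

{b, f}

a: successors {b}; p there: b:F. ✗
b: successors {c}; p there: c:T. ✓
c: successors {d}; p there: d:F. ✗
d: successors {e}; p there: e:F. ✗
e: successors {f}; p there: f:F. ✗
f: successors {a}; p there: a:T. ✓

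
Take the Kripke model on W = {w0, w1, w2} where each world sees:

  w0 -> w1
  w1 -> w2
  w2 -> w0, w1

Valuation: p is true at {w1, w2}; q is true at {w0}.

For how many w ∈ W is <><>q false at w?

2

w0: successors {w1}; <>q there: w1:F. ✗
w1: successors {w2}; <>q there: w2:T. ✓
w2: successors {w0, w1}; <>q there: w0:F, w1:F. ✗
Satisfying worlds: {w1}.
So <><>q fails at the other 2 worlds.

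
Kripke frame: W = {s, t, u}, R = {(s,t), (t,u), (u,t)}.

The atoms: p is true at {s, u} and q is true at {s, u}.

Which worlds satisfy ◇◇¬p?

s: successors {t}; ◇¬p there: t:F. ✗
t: successors {u}; ◇¬p there: u:T. ✓
u: successors {t}; ◇¬p there: t:F. ✗

{t}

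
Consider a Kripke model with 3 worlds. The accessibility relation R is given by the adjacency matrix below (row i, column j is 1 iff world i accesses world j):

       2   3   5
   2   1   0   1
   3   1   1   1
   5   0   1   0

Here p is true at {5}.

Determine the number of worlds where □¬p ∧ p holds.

2: □¬p is F, p is F. ✗
3: □¬p is F, p is F. ✗
5: □¬p is T, p is T. ✓
Satisfying worlds: {5}.

1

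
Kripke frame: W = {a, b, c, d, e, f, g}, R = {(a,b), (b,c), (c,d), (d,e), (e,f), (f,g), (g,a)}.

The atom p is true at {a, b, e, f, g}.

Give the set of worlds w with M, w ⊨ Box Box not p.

a: successors {b}; Box not p there: b:T. ✓
b: successors {c}; Box not p there: c:T. ✓
c: successors {d}; Box not p there: d:F. ✗
d: successors {e}; Box not p there: e:F. ✗
e: successors {f}; Box not p there: f:F. ✗
f: successors {g}; Box not p there: g:F. ✗
g: successors {a}; Box not p there: a:F. ✗

{a, b}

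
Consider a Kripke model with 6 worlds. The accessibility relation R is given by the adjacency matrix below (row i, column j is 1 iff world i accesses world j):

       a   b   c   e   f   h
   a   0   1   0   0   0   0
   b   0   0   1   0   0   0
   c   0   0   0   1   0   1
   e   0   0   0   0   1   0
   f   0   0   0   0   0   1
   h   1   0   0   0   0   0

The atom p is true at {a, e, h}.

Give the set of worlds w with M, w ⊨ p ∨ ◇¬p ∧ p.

{a, e, h}

a: p is T, ◇¬p ∧ p is T. ✓
b: p is F, ◇¬p ∧ p is F. ✗
c: p is F, ◇¬p ∧ p is F. ✗
e: p is T, ◇¬p ∧ p is T. ✓
f: p is F, ◇¬p ∧ p is F. ✗
h: p is T, ◇¬p ∧ p is F. ✓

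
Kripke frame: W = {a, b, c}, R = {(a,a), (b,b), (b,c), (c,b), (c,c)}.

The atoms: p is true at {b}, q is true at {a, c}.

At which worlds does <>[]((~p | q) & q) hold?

{a}

a: successors {a}; []((~p | q) & q) there: a:T. ✓
b: successors {b, c}; []((~p | q) & q) there: b:F, c:F. ✗
c: successors {b, c}; []((~p | q) & q) there: b:F, c:F. ✗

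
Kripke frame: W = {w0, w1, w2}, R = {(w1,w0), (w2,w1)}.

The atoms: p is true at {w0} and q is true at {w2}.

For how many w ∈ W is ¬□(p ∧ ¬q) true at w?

1

w0: □(p ∧ ¬q) is T. ✗
w1: □(p ∧ ¬q) is T. ✗
w2: □(p ∧ ¬q) is F. ✓
Satisfying worlds: {w2}.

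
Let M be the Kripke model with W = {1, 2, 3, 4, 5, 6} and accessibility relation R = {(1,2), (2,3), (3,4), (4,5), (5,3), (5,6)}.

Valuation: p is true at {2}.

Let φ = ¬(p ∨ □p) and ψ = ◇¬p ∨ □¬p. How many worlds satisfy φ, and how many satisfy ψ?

3 and 5

For ¬(p ∨ □p):
1: p ∨ □p is T. ✗
2: p ∨ □p is T. ✗
3: p ∨ □p is F. ✓
4: p ∨ □p is F. ✓
5: p ∨ □p is F. ✓
6: p ∨ □p is T. ✗
— 3 worlds.
For ◇¬p ∨ □¬p:
1: ◇¬p is F, □¬p is F. ✗
2: ◇¬p is T, □¬p is T. ✓
3: ◇¬p is T, □¬p is T. ✓
4: ◇¬p is T, □¬p is T. ✓
5: ◇¬p is T, □¬p is T. ✓
6: ◇¬p is F, □¬p is T. ✓
— 5 worlds.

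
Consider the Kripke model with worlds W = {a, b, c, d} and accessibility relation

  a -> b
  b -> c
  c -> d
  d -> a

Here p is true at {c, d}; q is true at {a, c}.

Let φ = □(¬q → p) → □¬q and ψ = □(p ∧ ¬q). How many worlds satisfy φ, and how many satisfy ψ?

2 and 1

For □(¬q → p) → □¬q:
a: □(¬q → p) is F, □¬q is T. ✓
b: □(¬q → p) is T, □¬q is F. ✗
c: □(¬q → p) is T, □¬q is T. ✓
d: □(¬q → p) is T, □¬q is F. ✗
— 2 worlds.
For □(p ∧ ¬q):
a: successors {b}; p ∧ ¬q there: b:F. ✗
b: successors {c}; p ∧ ¬q there: c:F. ✗
c: successors {d}; p ∧ ¬q there: d:T. ✓
d: successors {a}; p ∧ ¬q there: a:F. ✗
— 1 world.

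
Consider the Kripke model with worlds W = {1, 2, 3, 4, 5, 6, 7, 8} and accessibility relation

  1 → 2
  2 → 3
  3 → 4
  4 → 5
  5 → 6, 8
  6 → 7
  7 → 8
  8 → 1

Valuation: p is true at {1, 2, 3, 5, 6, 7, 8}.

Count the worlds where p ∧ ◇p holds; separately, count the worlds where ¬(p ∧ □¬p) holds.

6 and 7

For p ∧ ◇p:
1: p is T, ◇p is T. ✓
2: p is T, ◇p is T. ✓
3: p is T, ◇p is F. ✗
4: p is F, ◇p is T. ✗
5: p is T, ◇p is T. ✓
6: p is T, ◇p is T. ✓
7: p is T, ◇p is T. ✓
8: p is T, ◇p is T. ✓
— 6 worlds.
For ¬(p ∧ □¬p):
1: p ∧ □¬p is F. ✓
2: p ∧ □¬p is F. ✓
3: p ∧ □¬p is T. ✗
4: p ∧ □¬p is F. ✓
5: p ∧ □¬p is F. ✓
6: p ∧ □¬p is F. ✓
7: p ∧ □¬p is F. ✓
8: p ∧ □¬p is F. ✓
— 7 worlds.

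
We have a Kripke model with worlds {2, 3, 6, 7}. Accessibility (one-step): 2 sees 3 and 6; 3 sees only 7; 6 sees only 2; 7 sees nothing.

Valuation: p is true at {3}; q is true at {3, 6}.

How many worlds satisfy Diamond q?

1

2: successors {3, 6}; q there: 3:T, 6:T. ✓
3: successors {7}; q there: 7:F. ✗
6: successors {2}; q there: 2:F. ✗
7: no successors, so Diamond q fails. ✗
Satisfying worlds: {2}.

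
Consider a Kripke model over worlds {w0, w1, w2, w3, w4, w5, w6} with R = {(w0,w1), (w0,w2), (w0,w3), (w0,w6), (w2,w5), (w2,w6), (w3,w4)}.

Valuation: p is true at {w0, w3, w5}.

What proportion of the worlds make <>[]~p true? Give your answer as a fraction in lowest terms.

w0: successors {w1, w2, w3, w6}; []~p there: w1:T, w2:F, w3:T, w6:T. ✓
w1: no successors, so <>[]~p fails. ✗
w2: successors {w5, w6}; []~p there: w5:T, w6:T. ✓
w3: successors {w4}; []~p there: w4:T. ✓
w4: no successors, so <>[]~p fails. ✗
w5: no successors, so <>[]~p fails. ✗
w6: no successors, so <>[]~p fails. ✗
That's 3 of 7 worlds, so 3/7.

3/7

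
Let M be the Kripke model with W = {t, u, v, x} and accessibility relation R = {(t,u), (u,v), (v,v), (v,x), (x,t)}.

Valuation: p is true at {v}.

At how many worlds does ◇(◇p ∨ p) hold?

t: successors {u}; ◇p ∨ p there: u:T. ✓
u: successors {v}; ◇p ∨ p there: v:T. ✓
v: successors {v, x}; ◇p ∨ p there: v:T, x:F. ✓
x: successors {t}; ◇p ∨ p there: t:F. ✗
Satisfying worlds: {t, u, v}.

3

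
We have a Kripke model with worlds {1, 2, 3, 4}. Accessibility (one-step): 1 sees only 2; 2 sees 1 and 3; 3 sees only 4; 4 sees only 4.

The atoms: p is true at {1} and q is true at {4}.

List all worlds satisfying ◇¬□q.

{1, 2}

1: successors {2}; ¬□q there: 2:T. ✓
2: successors {1, 3}; ¬□q there: 1:T, 3:F. ✓
3: successors {4}; ¬□q there: 4:F. ✗
4: successors {4}; ¬□q there: 4:F. ✗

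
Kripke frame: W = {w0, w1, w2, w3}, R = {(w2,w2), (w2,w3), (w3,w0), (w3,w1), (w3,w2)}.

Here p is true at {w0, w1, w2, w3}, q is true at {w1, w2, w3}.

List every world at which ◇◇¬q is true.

{w2}

w0: no successors, so ◇◇¬q fails. ✗
w1: no successors, so ◇◇¬q fails. ✗
w2: successors {w2, w3}; ◇¬q there: w2:F, w3:T. ✓
w3: successors {w0, w1, w2}; ◇¬q there: w0:F, w1:F, w2:F. ✗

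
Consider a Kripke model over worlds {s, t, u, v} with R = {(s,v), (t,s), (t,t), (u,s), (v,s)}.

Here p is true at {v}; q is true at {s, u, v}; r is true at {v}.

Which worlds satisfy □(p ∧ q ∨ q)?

{s, u, v}

s: successors {v}; p ∧ q ∨ q there: v:T. ✓
t: successors {s, t}; p ∧ q ∨ q there: s:T, t:F. ✗
u: successors {s}; p ∧ q ∨ q there: s:T. ✓
v: successors {s}; p ∧ q ∨ q there: s:T. ✓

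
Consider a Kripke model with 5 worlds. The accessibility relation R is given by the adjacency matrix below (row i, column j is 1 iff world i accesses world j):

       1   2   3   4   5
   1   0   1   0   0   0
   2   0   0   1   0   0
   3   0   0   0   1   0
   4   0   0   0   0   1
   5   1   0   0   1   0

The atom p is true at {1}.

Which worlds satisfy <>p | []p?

1: <>p is F, []p is F. ✗
2: <>p is F, []p is F. ✗
3: <>p is F, []p is F. ✗
4: <>p is F, []p is F. ✗
5: <>p is T, []p is F. ✓

{5}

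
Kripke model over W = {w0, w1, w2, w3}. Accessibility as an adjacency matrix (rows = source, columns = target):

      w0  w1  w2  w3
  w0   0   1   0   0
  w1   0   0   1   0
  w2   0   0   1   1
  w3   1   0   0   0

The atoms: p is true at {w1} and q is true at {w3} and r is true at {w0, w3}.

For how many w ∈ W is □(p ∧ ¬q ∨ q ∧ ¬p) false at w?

3

w0: successors {w1}; p ∧ ¬q ∨ q ∧ ¬p there: w1:T. ✓
w1: successors {w2}; p ∧ ¬q ∨ q ∧ ¬p there: w2:F. ✗
w2: successors {w2, w3}; p ∧ ¬q ∨ q ∧ ¬p there: w2:F, w3:T. ✗
w3: successors {w0}; p ∧ ¬q ∨ q ∧ ¬p there: w0:F. ✗
Satisfying worlds: {w0}.
So □(p ∧ ¬q ∨ q ∧ ¬p) fails at the other 3 worlds.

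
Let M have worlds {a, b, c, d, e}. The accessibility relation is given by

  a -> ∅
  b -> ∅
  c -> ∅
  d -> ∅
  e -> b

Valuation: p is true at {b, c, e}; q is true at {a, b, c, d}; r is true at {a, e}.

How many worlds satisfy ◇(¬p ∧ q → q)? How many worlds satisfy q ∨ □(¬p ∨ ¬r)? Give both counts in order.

For ◇(¬p ∧ q → q):
a: no successors, so ◇(¬p ∧ q → q) fails. ✗
b: no successors, so ◇(¬p ∧ q → q) fails. ✗
c: no successors, so ◇(¬p ∧ q → q) fails. ✗
d: no successors, so ◇(¬p ∧ q → q) fails. ✗
e: successors {b}; ¬p ∧ q → q there: b:T. ✓
— 1 world.
For q ∨ □(¬p ∨ ¬r):
a: q is T, □(¬p ∨ ¬r) is T. ✓
b: q is T, □(¬p ∨ ¬r) is T. ✓
c: q is T, □(¬p ∨ ¬r) is T. ✓
d: q is T, □(¬p ∨ ¬r) is T. ✓
e: q is F, □(¬p ∨ ¬r) is T. ✓
— 5 worlds.

1 and 5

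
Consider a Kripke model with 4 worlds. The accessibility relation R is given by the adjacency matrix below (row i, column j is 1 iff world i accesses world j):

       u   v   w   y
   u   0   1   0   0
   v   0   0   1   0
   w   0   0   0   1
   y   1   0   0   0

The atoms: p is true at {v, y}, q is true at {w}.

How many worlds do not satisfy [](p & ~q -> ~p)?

u: successors {v}; p & ~q -> ~p there: v:F. ✗
v: successors {w}; p & ~q -> ~p there: w:T. ✓
w: successors {y}; p & ~q -> ~p there: y:F. ✗
y: successors {u}; p & ~q -> ~p there: u:T. ✓
Satisfying worlds: {v, y}.
So [](p & ~q -> ~p) fails at the other 2 worlds.

2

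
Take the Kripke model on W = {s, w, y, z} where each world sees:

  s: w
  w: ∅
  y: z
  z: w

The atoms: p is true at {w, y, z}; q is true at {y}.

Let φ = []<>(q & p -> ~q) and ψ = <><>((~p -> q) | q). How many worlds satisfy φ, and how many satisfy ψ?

2 and 1

For []<>(q & p -> ~q):
s: successors {w}; <>(q & p -> ~q) there: w:F. ✗
w: no successors, so []<>(q & p -> ~q) holds vacuously. ✓
y: successors {z}; <>(q & p -> ~q) there: z:T. ✓
z: successors {w}; <>(q & p -> ~q) there: w:F. ✗
— 2 worlds.
For <><>((~p -> q) | q):
s: successors {w}; <>((~p -> q) | q) there: w:F. ✗
w: no successors, so <><>((~p -> q) | q) fails. ✗
y: successors {z}; <>((~p -> q) | q) there: z:T. ✓
z: successors {w}; <>((~p -> q) | q) there: w:F. ✗
— 1 world.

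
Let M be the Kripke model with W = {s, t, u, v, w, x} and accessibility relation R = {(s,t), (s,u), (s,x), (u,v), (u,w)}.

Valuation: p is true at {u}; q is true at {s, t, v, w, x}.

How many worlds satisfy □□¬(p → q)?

5

s: successors {t, u, x}; □¬(p → q) there: t:T, u:F, x:T. ✗
t: no successors, so □□¬(p → q) holds vacuously. ✓
u: successors {v, w}; □¬(p → q) there: v:T, w:T. ✓
v: no successors, so □□¬(p → q) holds vacuously. ✓
w: no successors, so □□¬(p → q) holds vacuously. ✓
x: no successors, so □□¬(p → q) holds vacuously. ✓
Satisfying worlds: {t, u, v, w, x}.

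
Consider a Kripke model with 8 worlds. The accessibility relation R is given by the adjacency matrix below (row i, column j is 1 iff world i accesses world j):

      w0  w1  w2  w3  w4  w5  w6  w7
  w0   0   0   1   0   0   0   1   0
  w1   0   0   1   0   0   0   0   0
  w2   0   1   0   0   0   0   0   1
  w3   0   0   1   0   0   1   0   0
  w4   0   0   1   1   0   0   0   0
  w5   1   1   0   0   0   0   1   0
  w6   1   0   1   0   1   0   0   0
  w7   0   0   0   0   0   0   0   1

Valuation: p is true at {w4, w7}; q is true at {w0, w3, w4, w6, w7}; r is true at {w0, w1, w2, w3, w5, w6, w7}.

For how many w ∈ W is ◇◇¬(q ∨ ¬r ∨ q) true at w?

w0: successors {w2, w6}; ◇¬(q ∨ ¬r ∨ q) there: w2:T, w6:T. ✓
w1: successors {w2}; ◇¬(q ∨ ¬r ∨ q) there: w2:T. ✓
w2: successors {w1, w7}; ◇¬(q ∨ ¬r ∨ q) there: w1:T, w7:F. ✓
w3: successors {w2, w5}; ◇¬(q ∨ ¬r ∨ q) there: w2:T, w5:T. ✓
w4: successors {w2, w3}; ◇¬(q ∨ ¬r ∨ q) there: w2:T, w3:T. ✓
w5: successors {w0, w1, w6}; ◇¬(q ∨ ¬r ∨ q) there: w0:T, w1:T, w6:T. ✓
w6: successors {w0, w2, w4}; ◇¬(q ∨ ¬r ∨ q) there: w0:T, w2:T, w4:T. ✓
w7: successors {w7}; ◇¬(q ∨ ¬r ∨ q) there: w7:F. ✗
Satisfying worlds: {w0, w1, w2, w3, w4, w5, w6}.

7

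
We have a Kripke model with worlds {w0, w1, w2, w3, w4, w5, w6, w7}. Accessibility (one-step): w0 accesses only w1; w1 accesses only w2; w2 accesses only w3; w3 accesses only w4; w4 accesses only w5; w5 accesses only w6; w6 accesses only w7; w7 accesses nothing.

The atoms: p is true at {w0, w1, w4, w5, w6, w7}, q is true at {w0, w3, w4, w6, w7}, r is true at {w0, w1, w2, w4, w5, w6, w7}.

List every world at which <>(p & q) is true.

w0: successors {w1}; p & q there: w1:F. ✗
w1: successors {w2}; p & q there: w2:F. ✗
w2: successors {w3}; p & q there: w3:F. ✗
w3: successors {w4}; p & q there: w4:T. ✓
w4: successors {w5}; p & q there: w5:F. ✗
w5: successors {w6}; p & q there: w6:T. ✓
w6: successors {w7}; p & q there: w7:T. ✓
w7: no successors, so <>(p & q) fails. ✗

{w3, w5, w6}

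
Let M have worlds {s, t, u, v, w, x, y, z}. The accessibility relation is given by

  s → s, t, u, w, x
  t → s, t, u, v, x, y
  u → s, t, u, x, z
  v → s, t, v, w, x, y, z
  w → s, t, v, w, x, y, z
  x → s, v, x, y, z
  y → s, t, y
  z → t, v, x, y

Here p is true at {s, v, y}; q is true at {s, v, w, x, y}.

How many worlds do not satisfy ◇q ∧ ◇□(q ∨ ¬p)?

s: ◇q is T, ◇□(q ∨ ¬p) is T. ✓
t: ◇q is T, ◇□(q ∨ ¬p) is T. ✓
u: ◇q is T, ◇□(q ∨ ¬p) is T. ✓
v: ◇q is T, ◇□(q ∨ ¬p) is T. ✓
w: ◇q is T, ◇□(q ∨ ¬p) is T. ✓
x: ◇q is T, ◇□(q ∨ ¬p) is T. ✓
y: ◇q is T, ◇□(q ∨ ¬p) is T. ✓
z: ◇q is T, ◇□(q ∨ ¬p) is T. ✓
Satisfying worlds: {s, t, u, v, w, x, y, z}.
So ◇q ∧ ◇□(q ∨ ¬p) fails at the other 0 worlds.

0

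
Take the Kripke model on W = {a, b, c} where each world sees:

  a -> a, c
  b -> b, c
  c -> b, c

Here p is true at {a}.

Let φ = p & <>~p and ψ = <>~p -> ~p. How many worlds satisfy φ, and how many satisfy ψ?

1 and 2

For p & <>~p:
a: p is T, <>~p is T. ✓
b: p is F, <>~p is T. ✗
c: p is F, <>~p is T. ✗
— 1 world.
For <>~p -> ~p:
a: <>~p is T, ~p is F. ✗
b: <>~p is T, ~p is T. ✓
c: <>~p is T, ~p is T. ✓
— 2 worlds.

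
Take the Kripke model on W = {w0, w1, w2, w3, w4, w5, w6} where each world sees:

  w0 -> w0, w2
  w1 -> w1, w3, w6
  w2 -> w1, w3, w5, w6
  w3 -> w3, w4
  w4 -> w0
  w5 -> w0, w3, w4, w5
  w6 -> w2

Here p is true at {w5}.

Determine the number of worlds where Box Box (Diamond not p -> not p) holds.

3

w0: successors {w0, w2}; Box (Diamond not p -> not p) there: w0:T, w2:F. ✗
w1: successors {w1, w3, w6}; Box (Diamond not p -> not p) there: w1:T, w3:T, w6:T. ✓
w2: successors {w1, w3, w5, w6}; Box (Diamond not p -> not p) there: w1:T, w3:T, w5:F, w6:T. ✗
w3: successors {w3, w4}; Box (Diamond not p -> not p) there: w3:T, w4:T. ✓
w4: successors {w0}; Box (Diamond not p -> not p) there: w0:T. ✓
w5: successors {w0, w3, w4, w5}; Box (Diamond not p -> not p) there: w0:T, w3:T, w4:T, w5:F. ✗
w6: successors {w2}; Box (Diamond not p -> not p) there: w2:F. ✗
Satisfying worlds: {w1, w3, w4}.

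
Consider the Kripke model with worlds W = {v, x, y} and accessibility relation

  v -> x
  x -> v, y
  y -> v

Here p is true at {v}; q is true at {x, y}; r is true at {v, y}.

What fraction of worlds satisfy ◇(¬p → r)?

v: successors {x}; ¬p → r there: x:F. ✗
x: successors {v, y}; ¬p → r there: v:T, y:T. ✓
y: successors {v}; ¬p → r there: v:T. ✓
That's 2 of 3 worlds, so 2/3.

2/3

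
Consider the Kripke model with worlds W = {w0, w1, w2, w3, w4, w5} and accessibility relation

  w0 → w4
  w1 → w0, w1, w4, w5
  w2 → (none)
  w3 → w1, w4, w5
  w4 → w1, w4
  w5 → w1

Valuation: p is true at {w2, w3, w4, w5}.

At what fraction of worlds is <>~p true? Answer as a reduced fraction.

2/3

w0: successors {w4}; ~p there: w4:F. ✗
w1: successors {w0, w1, w4, w5}; ~p there: w0:T, w1:T, w4:F, w5:F. ✓
w2: no successors, so <>~p fails. ✗
w3: successors {w1, w4, w5}; ~p there: w1:T, w4:F, w5:F. ✓
w4: successors {w1, w4}; ~p there: w1:T, w4:F. ✓
w5: successors {w1}; ~p there: w1:T. ✓
That's 4 of 6 worlds, so 4/6 = 2/3.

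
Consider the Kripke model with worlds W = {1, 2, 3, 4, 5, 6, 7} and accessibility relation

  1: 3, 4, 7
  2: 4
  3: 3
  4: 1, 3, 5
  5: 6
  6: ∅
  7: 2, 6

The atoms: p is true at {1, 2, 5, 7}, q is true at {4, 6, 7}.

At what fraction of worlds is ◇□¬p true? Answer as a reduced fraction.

5/7

1: successors {3, 4, 7}; □¬p there: 3:T, 4:F, 7:F. ✓
2: successors {4}; □¬p there: 4:F. ✗
3: successors {3}; □¬p there: 3:T. ✓
4: successors {1, 3, 5}; □¬p there: 1:F, 3:T, 5:T. ✓
5: successors {6}; □¬p there: 6:T. ✓
6: no successors, so ◇□¬p fails. ✗
7: successors {2, 6}; □¬p there: 2:T, 6:T. ✓
That's 5 of 7 worlds, so 5/7.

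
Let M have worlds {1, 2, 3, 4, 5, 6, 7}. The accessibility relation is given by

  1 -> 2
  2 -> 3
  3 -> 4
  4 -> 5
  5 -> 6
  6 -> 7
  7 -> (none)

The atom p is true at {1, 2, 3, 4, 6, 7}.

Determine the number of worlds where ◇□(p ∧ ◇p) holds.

1: successors {2}; □(p ∧ ◇p) there: 2:T. ✓
2: successors {3}; □(p ∧ ◇p) there: 3:F. ✗
3: successors {4}; □(p ∧ ◇p) there: 4:F. ✗
4: successors {5}; □(p ∧ ◇p) there: 5:T. ✓
5: successors {6}; □(p ∧ ◇p) there: 6:F. ✗
6: successors {7}; □(p ∧ ◇p) there: 7:T. ✓
7: no successors, so ◇□(p ∧ ◇p) fails. ✗
Satisfying worlds: {1, 4, 6}.

3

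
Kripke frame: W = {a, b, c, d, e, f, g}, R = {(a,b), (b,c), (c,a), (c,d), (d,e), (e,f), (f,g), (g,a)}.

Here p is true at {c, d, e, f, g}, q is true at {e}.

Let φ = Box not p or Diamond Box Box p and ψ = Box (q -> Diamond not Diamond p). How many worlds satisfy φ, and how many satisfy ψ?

4 and 6

For Box not p or Diamond Box Box p:
a: Box not p is T, Diamond Box Box p is F. ✓
b: Box not p is F, Diamond Box Box p is F. ✗
c: Box not p is F, Diamond Box Box p is T. ✓
d: Box not p is F, Diamond Box Box p is T. ✓
e: Box not p is F, Diamond Box Box p is F. ✗
f: Box not p is F, Diamond Box Box p is F. ✗
g: Box not p is T, Diamond Box Box p is T. ✓
— 4 worlds.
For Box (q -> Diamond not Diamond p):
a: successors {b}; q -> Diamond not Diamond p there: b:T. ✓
b: successors {c}; q -> Diamond not Diamond p there: c:T. ✓
c: successors {a, d}; q -> Diamond not Diamond p there: a:T, d:T. ✓
d: successors {e}; q -> Diamond not Diamond p there: e:F. ✗
e: successors {f}; q -> Diamond not Diamond p there: f:T. ✓
f: successors {g}; q -> Diamond not Diamond p there: g:T. ✓
g: successors {a}; q -> Diamond not Diamond p there: a:T. ✓
— 6 worlds.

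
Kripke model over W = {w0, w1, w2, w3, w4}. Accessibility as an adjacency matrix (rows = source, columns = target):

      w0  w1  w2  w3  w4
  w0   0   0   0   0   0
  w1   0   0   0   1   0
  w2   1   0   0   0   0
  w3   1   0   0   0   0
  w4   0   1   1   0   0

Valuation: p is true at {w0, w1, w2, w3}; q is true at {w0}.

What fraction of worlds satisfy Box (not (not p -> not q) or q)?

3/5

w0: no successors, so Box (not (not p -> not q) or q) holds vacuously. ✓
w1: successors {w3}; not (not p -> not q) or q there: w3:F. ✗
w2: successors {w0}; not (not p -> not q) or q there: w0:T. ✓
w3: successors {w0}; not (not p -> not q) or q there: w0:T. ✓
w4: successors {w1, w2}; not (not p -> not q) or q there: w1:F, w2:F. ✗
That's 3 of 5 worlds, so 3/5.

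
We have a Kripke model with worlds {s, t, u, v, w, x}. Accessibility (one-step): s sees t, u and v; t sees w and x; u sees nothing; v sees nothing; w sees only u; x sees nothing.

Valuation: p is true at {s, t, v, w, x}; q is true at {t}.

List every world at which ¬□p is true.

{s, w}

s: □p is F. ✓
t: □p is T. ✗
u: □p is T. ✗
v: □p is T. ✗
w: □p is F. ✓
x: □p is T. ✗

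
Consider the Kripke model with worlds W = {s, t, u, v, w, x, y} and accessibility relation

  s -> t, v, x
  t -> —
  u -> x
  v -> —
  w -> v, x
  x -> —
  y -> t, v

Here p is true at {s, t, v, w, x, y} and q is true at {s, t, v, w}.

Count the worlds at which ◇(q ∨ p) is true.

s: successors {t, v, x}; q ∨ p there: t:T, v:T, x:T. ✓
t: no successors, so ◇(q ∨ p) fails. ✗
u: successors {x}; q ∨ p there: x:T. ✓
v: no successors, so ◇(q ∨ p) fails. ✗
w: successors {v, x}; q ∨ p there: v:T, x:T. ✓
x: no successors, so ◇(q ∨ p) fails. ✗
y: successors {t, v}; q ∨ p there: t:T, v:T. ✓
Satisfying worlds: {s, u, w, y}.

4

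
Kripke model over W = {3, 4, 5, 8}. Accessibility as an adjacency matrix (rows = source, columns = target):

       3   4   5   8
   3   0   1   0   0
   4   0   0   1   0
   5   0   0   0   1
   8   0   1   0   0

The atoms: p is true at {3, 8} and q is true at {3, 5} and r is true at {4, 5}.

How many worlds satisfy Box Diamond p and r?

3: Box Diamond p is F, r is F. ✗
4: Box Diamond p is T, r is T. ✓
5: Box Diamond p is F, r is T. ✗
8: Box Diamond p is F, r is F. ✗
Satisfying worlds: {4}.

1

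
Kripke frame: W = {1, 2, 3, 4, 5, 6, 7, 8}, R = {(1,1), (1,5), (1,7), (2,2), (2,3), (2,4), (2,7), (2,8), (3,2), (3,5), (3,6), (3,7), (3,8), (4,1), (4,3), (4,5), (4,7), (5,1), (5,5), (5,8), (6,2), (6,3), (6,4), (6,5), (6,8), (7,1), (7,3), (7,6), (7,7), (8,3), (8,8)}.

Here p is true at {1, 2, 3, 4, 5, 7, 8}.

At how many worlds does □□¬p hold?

1: successors {1, 5, 7}; □¬p there: 1:F, 5:F, 7:F. ✗
2: successors {2, 3, 4, 7, 8}; □¬p there: 2:F, 3:F, 4:F, 7:F, 8:F. ✗
3: successors {2, 5, 6, 7, 8}; □¬p there: 2:F, 5:F, 6:F, 7:F, 8:F. ✗
4: successors {1, 3, 5, 7}; □¬p there: 1:F, 3:F, 5:F, 7:F. ✗
5: successors {1, 5, 8}; □¬p there: 1:F, 5:F, 8:F. ✗
6: successors {2, 3, 4, 5, 8}; □¬p there: 2:F, 3:F, 4:F, 5:F, 8:F. ✗
7: successors {1, 3, 6, 7}; □¬p there: 1:F, 3:F, 6:F, 7:F. ✗
8: successors {3, 8}; □¬p there: 3:F, 8:F. ✗
Satisfying worlds: ∅.

0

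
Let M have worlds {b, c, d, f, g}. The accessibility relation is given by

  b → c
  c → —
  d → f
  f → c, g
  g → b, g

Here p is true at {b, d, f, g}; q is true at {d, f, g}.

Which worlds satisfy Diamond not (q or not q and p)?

{b, f}

b: successors {c}; not (q or not q and p) there: c:T. ✓
c: no successors, so Diamond not (q or not q and p) fails. ✗
d: successors {f}; not (q or not q and p) there: f:F. ✗
f: successors {c, g}; not (q or not q and p) there: c:T, g:F. ✓
g: successors {b, g}; not (q or not q and p) there: b:F, g:F. ✗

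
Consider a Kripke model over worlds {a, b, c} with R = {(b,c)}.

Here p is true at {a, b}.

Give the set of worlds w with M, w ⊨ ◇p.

a: no successors, so ◇p fails. ✗
b: successors {c}; p there: c:F. ✗
c: no successors, so ◇p fails. ✗

∅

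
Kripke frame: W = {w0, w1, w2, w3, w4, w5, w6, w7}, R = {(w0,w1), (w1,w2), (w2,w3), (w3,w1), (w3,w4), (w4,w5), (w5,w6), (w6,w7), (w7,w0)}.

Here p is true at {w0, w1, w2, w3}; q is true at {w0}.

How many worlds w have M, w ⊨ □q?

w0: successors {w1}; q there: w1:F. ✗
w1: successors {w2}; q there: w2:F. ✗
w2: successors {w3}; q there: w3:F. ✗
w3: successors {w1, w4}; q there: w1:F, w4:F. ✗
w4: successors {w5}; q there: w5:F. ✗
w5: successors {w6}; q there: w6:F. ✗
w6: successors {w7}; q there: w7:F. ✗
w7: successors {w0}; q there: w0:T. ✓
Satisfying worlds: {w7}.

1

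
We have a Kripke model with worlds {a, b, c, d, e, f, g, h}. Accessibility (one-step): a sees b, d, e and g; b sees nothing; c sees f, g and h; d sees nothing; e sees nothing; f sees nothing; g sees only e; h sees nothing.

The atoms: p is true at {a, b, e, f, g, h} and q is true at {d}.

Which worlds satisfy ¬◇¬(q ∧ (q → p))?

{b, d, e, f, h}

a: ◇¬(q ∧ (q → p)) is T. ✗
b: ◇¬(q ∧ (q → p)) is F. ✓
c: ◇¬(q ∧ (q → p)) is T. ✗
d: ◇¬(q ∧ (q → p)) is F. ✓
e: ◇¬(q ∧ (q → p)) is F. ✓
f: ◇¬(q ∧ (q → p)) is F. ✓
g: ◇¬(q ∧ (q → p)) is T. ✗
h: ◇¬(q ∧ (q → p)) is F. ✓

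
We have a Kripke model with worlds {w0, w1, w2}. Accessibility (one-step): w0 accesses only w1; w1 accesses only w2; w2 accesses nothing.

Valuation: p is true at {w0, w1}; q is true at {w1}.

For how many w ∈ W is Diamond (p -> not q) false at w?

w0: successors {w1}; p -> not q there: w1:F. ✗
w1: successors {w2}; p -> not q there: w2:T. ✓
w2: no successors, so Diamond (p -> not q) fails. ✗
Satisfying worlds: {w1}.
So Diamond (p -> not q) fails at the other 2 worlds.

2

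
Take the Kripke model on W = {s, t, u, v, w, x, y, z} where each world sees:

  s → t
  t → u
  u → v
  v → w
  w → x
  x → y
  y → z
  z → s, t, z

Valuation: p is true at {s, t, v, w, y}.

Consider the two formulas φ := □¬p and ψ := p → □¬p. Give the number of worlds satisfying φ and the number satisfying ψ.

For □¬p:
s: successors {t}; ¬p there: t:F. ✗
t: successors {u}; ¬p there: u:T. ✓
u: successors {v}; ¬p there: v:F. ✗
v: successors {w}; ¬p there: w:F. ✗
w: successors {x}; ¬p there: x:T. ✓
x: successors {y}; ¬p there: y:F. ✗
y: successors {z}; ¬p there: z:T. ✓
z: successors {s, t, z}; ¬p there: s:F, t:F, z:T. ✗
— 3 worlds.
For p → □¬p:
s: p is T, □¬p is F. ✗
t: p is T, □¬p is T. ✓
u: p is F, □¬p is F. ✓
v: p is T, □¬p is F. ✗
w: p is T, □¬p is T. ✓
x: p is F, □¬p is F. ✓
y: p is T, □¬p is T. ✓
z: p is F, □¬p is F. ✓
— 6 worlds.

3 and 6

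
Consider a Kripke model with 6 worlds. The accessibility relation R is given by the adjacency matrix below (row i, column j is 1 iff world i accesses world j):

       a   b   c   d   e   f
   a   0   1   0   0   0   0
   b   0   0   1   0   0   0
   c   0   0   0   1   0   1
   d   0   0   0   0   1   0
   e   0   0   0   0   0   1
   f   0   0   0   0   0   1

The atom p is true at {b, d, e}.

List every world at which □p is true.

{a, d}

a: successors {b}; p there: b:T. ✓
b: successors {c}; p there: c:F. ✗
c: successors {d, f}; p there: d:T, f:F. ✗
d: successors {e}; p there: e:T. ✓
e: successors {f}; p there: f:F. ✗
f: successors {f}; p there: f:F. ✗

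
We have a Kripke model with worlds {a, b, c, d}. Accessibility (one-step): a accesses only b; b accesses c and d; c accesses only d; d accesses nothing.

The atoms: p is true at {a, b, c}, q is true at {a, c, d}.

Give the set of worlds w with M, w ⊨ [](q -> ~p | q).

a: successors {b}; q -> ~p | q there: b:T. ✓
b: successors {c, d}; q -> ~p | q there: c:T, d:T. ✓
c: successors {d}; q -> ~p | q there: d:T. ✓
d: no successors, so [](q -> ~p | q) holds vacuously. ✓

{a, b, c, d}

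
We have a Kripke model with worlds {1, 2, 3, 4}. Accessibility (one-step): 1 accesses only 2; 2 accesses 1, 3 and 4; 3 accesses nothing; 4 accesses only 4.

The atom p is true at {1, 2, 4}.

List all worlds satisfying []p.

1: successors {2}; p there: 2:T. ✓
2: successors {1, 3, 4}; p there: 1:T, 3:F, 4:T. ✗
3: no successors, so []p holds vacuously. ✓
4: successors {4}; p there: 4:T. ✓

{1, 3, 4}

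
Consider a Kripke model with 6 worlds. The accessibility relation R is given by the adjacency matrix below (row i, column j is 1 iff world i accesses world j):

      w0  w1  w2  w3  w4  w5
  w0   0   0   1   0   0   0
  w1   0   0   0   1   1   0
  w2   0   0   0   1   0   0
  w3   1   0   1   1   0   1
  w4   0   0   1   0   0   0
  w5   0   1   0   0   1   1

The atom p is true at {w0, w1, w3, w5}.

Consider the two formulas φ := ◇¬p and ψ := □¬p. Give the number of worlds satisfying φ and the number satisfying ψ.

For ◇¬p:
w0: successors {w2}; ¬p there: w2:T. ✓
w1: successors {w3, w4}; ¬p there: w3:F, w4:T. ✓
w2: successors {w3}; ¬p there: w3:F. ✗
w3: successors {w0, w2, w3, w5}; ¬p there: w0:F, w2:T, w3:F, w5:F. ✓
w4: successors {w2}; ¬p there: w2:T. ✓
w5: successors {w1, w4, w5}; ¬p there: w1:F, w4:T, w5:F. ✓
— 5 worlds.
For □¬p:
w0: successors {w2}; ¬p there: w2:T. ✓
w1: successors {w3, w4}; ¬p there: w3:F, w4:T. ✗
w2: successors {w3}; ¬p there: w3:F. ✗
w3: successors {w0, w2, w3, w5}; ¬p there: w0:F, w2:T, w3:F, w5:F. ✗
w4: successors {w2}; ¬p there: w2:T. ✓
w5: successors {w1, w4, w5}; ¬p there: w1:F, w4:T, w5:F. ✗
— 2 worlds.

5 and 2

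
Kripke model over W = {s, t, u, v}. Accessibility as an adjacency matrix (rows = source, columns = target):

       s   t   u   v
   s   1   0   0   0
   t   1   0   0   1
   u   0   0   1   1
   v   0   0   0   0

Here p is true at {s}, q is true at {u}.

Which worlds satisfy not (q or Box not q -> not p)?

{s}

s: q or Box not q -> not p is F. ✓
t: q or Box not q -> not p is T. ✗
u: q or Box not q -> not p is T. ✗
v: q or Box not q -> not p is T. ✗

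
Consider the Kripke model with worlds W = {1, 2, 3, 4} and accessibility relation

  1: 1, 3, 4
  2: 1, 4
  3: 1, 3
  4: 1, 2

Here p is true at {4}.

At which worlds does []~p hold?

1: successors {1, 3, 4}; ~p there: 1:T, 3:T, 4:F. ✗
2: successors {1, 4}; ~p there: 1:T, 4:F. ✗
3: successors {1, 3}; ~p there: 1:T, 3:T. ✓
4: successors {1, 2}; ~p there: 1:T, 2:T. ✓

{3, 4}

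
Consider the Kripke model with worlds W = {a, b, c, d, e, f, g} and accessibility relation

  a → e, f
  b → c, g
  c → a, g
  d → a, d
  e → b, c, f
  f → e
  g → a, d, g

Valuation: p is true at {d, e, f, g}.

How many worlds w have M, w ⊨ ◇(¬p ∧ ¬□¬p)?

a: successors {e, f}; ¬p ∧ ¬□¬p there: e:F, f:F. ✗
b: successors {c, g}; ¬p ∧ ¬□¬p there: c:T, g:F. ✓
c: successors {a, g}; ¬p ∧ ¬□¬p there: a:T, g:F. ✓
d: successors {a, d}; ¬p ∧ ¬□¬p there: a:T, d:F. ✓
e: successors {b, c, f}; ¬p ∧ ¬□¬p there: b:T, c:T, f:F. ✓
f: successors {e}; ¬p ∧ ¬□¬p there: e:F. ✗
g: successors {a, d, g}; ¬p ∧ ¬□¬p there: a:T, d:F, g:F. ✓
Satisfying worlds: {b, c, d, e, g}.

5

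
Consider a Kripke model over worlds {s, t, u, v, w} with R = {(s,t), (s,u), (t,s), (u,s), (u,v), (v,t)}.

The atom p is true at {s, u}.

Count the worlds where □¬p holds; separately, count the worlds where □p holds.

2 and 2

For □¬p:
s: successors {t, u}; ¬p there: t:T, u:F. ✗
t: successors {s}; ¬p there: s:F. ✗
u: successors {s, v}; ¬p there: s:F, v:T. ✗
v: successors {t}; ¬p there: t:T. ✓
w: no successors, so □¬p holds vacuously. ✓
— 2 worlds.
For □p:
s: successors {t, u}; p there: t:F, u:T. ✗
t: successors {s}; p there: s:T. ✓
u: successors {s, v}; p there: s:T, v:F. ✗
v: successors {t}; p there: t:F. ✗
w: no successors, so □p holds vacuously. ✓
— 2 worlds.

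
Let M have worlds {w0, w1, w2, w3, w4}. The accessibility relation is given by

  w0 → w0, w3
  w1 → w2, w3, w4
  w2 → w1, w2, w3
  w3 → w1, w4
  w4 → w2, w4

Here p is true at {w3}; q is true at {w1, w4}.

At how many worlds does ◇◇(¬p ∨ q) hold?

5

w0: successors {w0, w3}; ◇(¬p ∨ q) there: w0:T, w3:T. ✓
w1: successors {w2, w3, w4}; ◇(¬p ∨ q) there: w2:T, w3:T, w4:T. ✓
w2: successors {w1, w2, w3}; ◇(¬p ∨ q) there: w1:T, w2:T, w3:T. ✓
w3: successors {w1, w4}; ◇(¬p ∨ q) there: w1:T, w4:T. ✓
w4: successors {w2, w4}; ◇(¬p ∨ q) there: w2:T, w4:T. ✓
Satisfying worlds: {w0, w1, w2, w3, w4}.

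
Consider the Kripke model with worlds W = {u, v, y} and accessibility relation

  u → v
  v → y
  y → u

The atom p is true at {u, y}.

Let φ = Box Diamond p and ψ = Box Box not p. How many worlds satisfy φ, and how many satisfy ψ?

2 and 1

For Box Diamond p:
u: successors {v}; Diamond p there: v:T. ✓
v: successors {y}; Diamond p there: y:T. ✓
y: successors {u}; Diamond p there: u:F. ✗
— 2 worlds.
For Box Box not p:
u: successors {v}; Box not p there: v:F. ✗
v: successors {y}; Box not p there: y:F. ✗
y: successors {u}; Box not p there: u:T. ✓
— 1 world.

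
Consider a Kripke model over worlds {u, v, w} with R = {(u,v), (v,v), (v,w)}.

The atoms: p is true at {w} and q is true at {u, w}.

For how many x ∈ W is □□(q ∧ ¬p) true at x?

1

u: successors {v}; □(q ∧ ¬p) there: v:F. ✗
v: successors {v, w}; □(q ∧ ¬p) there: v:F, w:T. ✗
w: no successors, so □□(q ∧ ¬p) holds vacuously. ✓
Satisfying worlds: {w}.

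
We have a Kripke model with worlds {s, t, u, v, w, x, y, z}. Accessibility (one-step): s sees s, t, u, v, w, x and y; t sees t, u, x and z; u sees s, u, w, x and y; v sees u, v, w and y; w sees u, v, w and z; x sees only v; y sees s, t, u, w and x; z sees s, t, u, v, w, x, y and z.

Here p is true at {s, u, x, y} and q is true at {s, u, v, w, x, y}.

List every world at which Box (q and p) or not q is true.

{t, z}

s: Box (q and p) is F, not q is F. ✗
t: Box (q and p) is F, not q is T. ✓
u: Box (q and p) is F, not q is F. ✗
v: Box (q and p) is F, not q is F. ✗
w: Box (q and p) is F, not q is F. ✗
x: Box (q and p) is F, not q is F. ✗
y: Box (q and p) is F, not q is F. ✗
z: Box (q and p) is F, not q is T. ✓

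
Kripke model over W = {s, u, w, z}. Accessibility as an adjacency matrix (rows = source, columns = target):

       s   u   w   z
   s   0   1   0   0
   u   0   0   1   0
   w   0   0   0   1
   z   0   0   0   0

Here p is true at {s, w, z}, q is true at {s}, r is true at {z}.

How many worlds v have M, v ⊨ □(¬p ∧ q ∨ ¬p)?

s: successors {u}; ¬p ∧ q ∨ ¬p there: u:T. ✓
u: successors {w}; ¬p ∧ q ∨ ¬p there: w:F. ✗
w: successors {z}; ¬p ∧ q ∨ ¬p there: z:F. ✗
z: no successors, so □(¬p ∧ q ∨ ¬p) holds vacuously. ✓
Satisfying worlds: {s, z}.

2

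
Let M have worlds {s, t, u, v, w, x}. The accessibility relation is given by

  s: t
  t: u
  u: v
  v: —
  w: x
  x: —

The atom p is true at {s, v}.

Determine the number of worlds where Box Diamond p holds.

3

s: successors {t}; Diamond p there: t:F. ✗
t: successors {u}; Diamond p there: u:T. ✓
u: successors {v}; Diamond p there: v:F. ✗
v: no successors, so Box Diamond p holds vacuously. ✓
w: successors {x}; Diamond p there: x:F. ✗
x: no successors, so Box Diamond p holds vacuously. ✓
Satisfying worlds: {t, v, x}.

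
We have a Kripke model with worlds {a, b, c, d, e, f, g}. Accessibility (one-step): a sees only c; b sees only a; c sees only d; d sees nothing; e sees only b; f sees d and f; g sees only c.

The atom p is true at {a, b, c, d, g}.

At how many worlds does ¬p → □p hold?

a: ¬p is F, □p is T. ✓
b: ¬p is F, □p is T. ✓
c: ¬p is F, □p is T. ✓
d: ¬p is F, □p is T. ✓
e: ¬p is T, □p is T. ✓
f: ¬p is T, □p is F. ✗
g: ¬p is F, □p is T. ✓
Satisfying worlds: {a, b, c, d, e, g}.

6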